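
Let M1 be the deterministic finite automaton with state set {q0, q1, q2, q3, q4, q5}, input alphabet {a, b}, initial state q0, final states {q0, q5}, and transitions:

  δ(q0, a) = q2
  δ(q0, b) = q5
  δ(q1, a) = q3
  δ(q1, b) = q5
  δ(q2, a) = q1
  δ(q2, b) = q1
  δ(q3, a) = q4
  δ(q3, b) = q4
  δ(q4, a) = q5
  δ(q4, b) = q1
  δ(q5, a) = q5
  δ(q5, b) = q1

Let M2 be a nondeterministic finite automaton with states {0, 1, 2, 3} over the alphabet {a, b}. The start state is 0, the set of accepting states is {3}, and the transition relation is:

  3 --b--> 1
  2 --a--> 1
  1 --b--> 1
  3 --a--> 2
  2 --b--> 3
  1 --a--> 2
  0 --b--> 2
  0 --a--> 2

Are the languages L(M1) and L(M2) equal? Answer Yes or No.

The empty string ε is accepted by M1 but rejected by M2.
So L(M1) ≠ L(M2).

No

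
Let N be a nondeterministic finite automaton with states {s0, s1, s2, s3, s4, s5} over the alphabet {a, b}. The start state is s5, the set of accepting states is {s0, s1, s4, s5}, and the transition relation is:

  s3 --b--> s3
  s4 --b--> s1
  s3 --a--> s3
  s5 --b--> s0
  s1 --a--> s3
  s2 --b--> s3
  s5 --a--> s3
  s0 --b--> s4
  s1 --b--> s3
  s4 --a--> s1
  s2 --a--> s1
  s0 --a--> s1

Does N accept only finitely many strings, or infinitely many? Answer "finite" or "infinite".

finite

The useful states (reachable from s5 and able to reach an accepting state) are {s0, s1, s4, s5}.
Restricted to these states the transition graph has no cycle, so every accepting path has bounded length and L is finite.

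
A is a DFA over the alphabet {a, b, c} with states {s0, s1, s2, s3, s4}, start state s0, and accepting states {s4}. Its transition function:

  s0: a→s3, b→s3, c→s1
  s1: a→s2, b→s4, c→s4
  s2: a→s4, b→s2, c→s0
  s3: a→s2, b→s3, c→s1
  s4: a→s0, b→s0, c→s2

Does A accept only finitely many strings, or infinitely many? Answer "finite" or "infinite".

State s0 is reachable from the start and can reach an accepting state, and it lies on the cycle s0 → s1 → s2 → s0.
Traversing that cycle any number of times yields accepted strings of unbounded length, so the language is infinite.

infinite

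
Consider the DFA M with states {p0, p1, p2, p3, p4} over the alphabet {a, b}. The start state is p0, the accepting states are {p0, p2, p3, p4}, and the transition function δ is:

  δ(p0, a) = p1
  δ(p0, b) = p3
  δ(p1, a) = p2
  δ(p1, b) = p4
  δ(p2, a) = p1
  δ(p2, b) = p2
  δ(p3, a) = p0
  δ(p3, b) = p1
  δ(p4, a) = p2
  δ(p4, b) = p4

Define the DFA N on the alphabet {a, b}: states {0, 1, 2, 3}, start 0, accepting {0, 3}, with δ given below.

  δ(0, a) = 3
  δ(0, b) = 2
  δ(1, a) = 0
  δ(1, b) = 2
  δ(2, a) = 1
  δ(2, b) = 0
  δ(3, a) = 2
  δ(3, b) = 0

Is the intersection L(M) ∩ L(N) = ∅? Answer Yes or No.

No

The empty string ε is accepted by both M and N.
Hence L(M) ∩ L(N) ≠ ∅.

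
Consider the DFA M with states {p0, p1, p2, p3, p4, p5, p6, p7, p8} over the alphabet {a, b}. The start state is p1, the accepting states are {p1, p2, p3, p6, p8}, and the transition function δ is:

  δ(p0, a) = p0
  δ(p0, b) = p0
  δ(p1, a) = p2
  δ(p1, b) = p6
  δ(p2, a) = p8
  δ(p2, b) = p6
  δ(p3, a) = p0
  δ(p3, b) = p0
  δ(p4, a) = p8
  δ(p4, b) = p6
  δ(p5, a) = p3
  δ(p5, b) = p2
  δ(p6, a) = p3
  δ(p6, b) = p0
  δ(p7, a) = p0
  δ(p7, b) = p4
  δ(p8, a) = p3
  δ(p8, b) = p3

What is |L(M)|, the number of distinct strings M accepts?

9

The useful subgraph on states {p1, p2, p3, p6, p8} is acyclic, so L(M) is finite; the longest accepting path visits 4 useful states, giving maximum string length 3.
Counting accepting paths from p1 by length: 1 of length 0, 2 of length 1, 3 of length 2, 3 of length 3. Total 9.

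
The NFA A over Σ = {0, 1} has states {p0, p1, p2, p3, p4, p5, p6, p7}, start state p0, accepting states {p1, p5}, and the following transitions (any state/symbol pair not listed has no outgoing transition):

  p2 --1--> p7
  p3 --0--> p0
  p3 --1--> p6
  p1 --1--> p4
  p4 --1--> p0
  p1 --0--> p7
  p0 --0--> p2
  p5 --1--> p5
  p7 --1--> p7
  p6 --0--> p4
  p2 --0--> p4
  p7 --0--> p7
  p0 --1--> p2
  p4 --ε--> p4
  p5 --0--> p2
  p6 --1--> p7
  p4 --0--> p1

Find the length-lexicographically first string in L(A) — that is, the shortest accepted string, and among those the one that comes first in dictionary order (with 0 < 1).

000

A breadth-first search from p0 reaches an accepting state first via the path p0 → p2 → p4 → p1 on input 000.
No string of length < 3 is accepted (BFS exhausts all shorter strings without reaching an accepting state), and 000 is the lexicographically least accepting string of length 3.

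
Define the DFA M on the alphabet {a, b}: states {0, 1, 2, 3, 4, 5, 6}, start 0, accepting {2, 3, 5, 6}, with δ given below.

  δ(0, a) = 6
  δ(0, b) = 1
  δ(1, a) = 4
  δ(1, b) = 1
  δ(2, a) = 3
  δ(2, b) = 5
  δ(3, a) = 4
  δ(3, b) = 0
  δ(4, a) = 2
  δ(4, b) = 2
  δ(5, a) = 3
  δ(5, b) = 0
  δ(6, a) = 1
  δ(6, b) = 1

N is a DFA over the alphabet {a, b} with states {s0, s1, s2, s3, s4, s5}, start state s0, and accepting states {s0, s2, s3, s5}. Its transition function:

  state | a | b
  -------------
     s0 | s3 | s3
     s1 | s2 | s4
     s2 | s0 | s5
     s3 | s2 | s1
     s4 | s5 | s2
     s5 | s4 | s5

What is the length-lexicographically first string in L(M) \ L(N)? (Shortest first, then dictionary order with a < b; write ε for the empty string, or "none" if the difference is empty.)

baba

The string baba is accepted by M but not by N.
No shorter string lies in the difference, and baba is the lexicographically first length-4 string in L(M) \ L(N).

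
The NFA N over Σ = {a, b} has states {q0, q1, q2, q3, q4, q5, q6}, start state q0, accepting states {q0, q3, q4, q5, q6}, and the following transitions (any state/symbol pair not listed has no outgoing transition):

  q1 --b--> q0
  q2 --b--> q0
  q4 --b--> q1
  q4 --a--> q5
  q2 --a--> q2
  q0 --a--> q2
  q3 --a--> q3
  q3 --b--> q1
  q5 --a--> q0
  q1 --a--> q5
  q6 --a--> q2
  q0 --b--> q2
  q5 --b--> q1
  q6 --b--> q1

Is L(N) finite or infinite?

infinite

State q0 is reachable from the start and can reach an accepting state, and it lies on the cycle q0 → q2 → q0.
Traversing that cycle any number of times yields accepted strings of unbounded length, so the language is infinite.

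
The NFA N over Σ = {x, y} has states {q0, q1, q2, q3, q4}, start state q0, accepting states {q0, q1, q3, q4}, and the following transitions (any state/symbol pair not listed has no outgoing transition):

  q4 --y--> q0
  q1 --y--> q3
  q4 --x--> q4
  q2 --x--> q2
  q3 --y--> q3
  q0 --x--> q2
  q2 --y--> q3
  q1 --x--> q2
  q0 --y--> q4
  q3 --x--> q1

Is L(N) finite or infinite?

infinite

State q2 is reachable from the start and can reach an accepting state, and it lies on the cycle q2 → q2.
Traversing that cycle any number of times yields accepted strings of unbounded length, so the language is infinite.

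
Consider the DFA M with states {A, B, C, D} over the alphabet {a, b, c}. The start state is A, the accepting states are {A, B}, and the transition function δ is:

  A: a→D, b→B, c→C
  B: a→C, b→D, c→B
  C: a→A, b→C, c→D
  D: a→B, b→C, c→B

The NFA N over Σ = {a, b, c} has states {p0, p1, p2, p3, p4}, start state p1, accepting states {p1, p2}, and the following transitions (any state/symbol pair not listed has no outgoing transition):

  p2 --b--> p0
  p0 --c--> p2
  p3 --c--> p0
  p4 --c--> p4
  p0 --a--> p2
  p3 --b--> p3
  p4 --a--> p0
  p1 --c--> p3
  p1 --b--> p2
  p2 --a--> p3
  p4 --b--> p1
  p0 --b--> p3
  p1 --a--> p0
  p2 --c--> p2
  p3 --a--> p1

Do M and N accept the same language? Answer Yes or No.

Yes

Exploring the product automaton M × N from the start pair (A, p1), following both machines on each input symbol, reaches 4 state pairs: (A, p1), (D, p0), (B, p2), (C, p3).
M accepts in {A, B} and N accepts in {p1, p2}. In every reachable pair the two components are either both accepting — (A, p1), (B, p2) — or both non-accepting, so no string is accepted by exactly one of the machines: L(M) \ L(N) and L(N) \ L(M) are both empty.
Hence every string is accepted by M iff it is accepted by N, and the two languages coincide.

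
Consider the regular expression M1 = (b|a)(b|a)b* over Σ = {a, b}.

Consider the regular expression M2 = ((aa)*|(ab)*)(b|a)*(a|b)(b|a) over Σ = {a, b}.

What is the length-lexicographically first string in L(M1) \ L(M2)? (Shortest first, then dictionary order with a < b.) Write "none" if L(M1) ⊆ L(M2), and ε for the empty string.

none

Converting the expression M1 to a DFA (subset construction, then merging equivalent states) gives the minimal DFA with states {r0, r1, r2, r3}, start state r0, accepting states {r2} and transitions r0: a→r1, b→r1; r1: a→r2, b→r2; r2: a→r3, b→r2; r3: a→r3, b→r3.
Converting the expression M2 to a DFA (subset construction, then merging equivalent states) gives the minimal DFA with states {t0, t1, t2}, start state t0, accepting states {t2} and transitions t0: a→t1, b→t1; t1: a→t2, b→t2; t2: a→t2, b→t2.
Exploring the product automaton M1 × M2 from the start pair (r0, t0), following both machines on each input symbol, reaches 4 state pairs: (r0, t0), (r1, t1), (r2, t2), (r3, t2).
M1 accepts in {r2} and M2 accepts in {t2}. The reachable pairs whose M1-component is accepting are (r2, t2); in each of them the M2-component is accepting too, so the product for L(M1) \ L(M2) (M1-component accepting, M2-component rejecting) has no reachable accepting pair and the difference is empty.
So every string accepted by M1 is also accepted by M2: L(M1) \ L(M2) = ∅ and there is no such string.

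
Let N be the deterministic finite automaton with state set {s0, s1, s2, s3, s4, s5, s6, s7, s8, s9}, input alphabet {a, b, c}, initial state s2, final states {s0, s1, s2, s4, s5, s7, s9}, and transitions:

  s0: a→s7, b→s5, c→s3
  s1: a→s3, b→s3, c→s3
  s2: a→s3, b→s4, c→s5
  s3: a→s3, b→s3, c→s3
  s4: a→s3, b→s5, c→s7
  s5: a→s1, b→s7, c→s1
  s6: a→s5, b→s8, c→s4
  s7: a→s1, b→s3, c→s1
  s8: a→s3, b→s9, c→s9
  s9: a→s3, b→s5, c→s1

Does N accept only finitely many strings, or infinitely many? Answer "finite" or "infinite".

finite

The useful states (reachable from s2 and able to reach an accepting state) are {s1, s2, s4, s5, s7}.
Restricted to these states the transition graph has no cycle, so every accepting path has bounded length and L is finite.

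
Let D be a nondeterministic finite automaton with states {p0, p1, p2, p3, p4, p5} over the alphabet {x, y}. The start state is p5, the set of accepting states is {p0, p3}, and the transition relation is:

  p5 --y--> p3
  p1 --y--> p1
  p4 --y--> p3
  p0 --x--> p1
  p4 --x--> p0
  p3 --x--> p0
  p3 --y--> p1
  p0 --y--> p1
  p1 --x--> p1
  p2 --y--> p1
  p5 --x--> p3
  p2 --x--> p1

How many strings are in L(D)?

The useful subgraph on states {p0, p3, p5} is acyclic, so L(D) is finite; the longest accepting path visits 3 useful states, giving maximum string length 2.
Counting accepting paths from p5 by length: 2 of length 1, 2 of length 2. Total 4.

4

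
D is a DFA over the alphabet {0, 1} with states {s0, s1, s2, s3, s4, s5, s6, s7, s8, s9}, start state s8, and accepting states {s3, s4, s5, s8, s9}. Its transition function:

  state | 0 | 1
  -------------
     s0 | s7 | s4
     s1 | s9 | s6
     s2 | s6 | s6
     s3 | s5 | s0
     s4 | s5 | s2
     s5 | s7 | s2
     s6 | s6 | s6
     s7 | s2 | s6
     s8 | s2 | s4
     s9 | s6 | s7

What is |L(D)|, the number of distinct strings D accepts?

The useful subgraph on states {s4, s5, s8} is acyclic, so L(D) is finite; the longest accepting path visits 3 useful states, giving maximum string length 2.
Counting accepting paths from s8 by length: 1 of length 0, 1 of length 1, 1 of length 2. Total 3.

3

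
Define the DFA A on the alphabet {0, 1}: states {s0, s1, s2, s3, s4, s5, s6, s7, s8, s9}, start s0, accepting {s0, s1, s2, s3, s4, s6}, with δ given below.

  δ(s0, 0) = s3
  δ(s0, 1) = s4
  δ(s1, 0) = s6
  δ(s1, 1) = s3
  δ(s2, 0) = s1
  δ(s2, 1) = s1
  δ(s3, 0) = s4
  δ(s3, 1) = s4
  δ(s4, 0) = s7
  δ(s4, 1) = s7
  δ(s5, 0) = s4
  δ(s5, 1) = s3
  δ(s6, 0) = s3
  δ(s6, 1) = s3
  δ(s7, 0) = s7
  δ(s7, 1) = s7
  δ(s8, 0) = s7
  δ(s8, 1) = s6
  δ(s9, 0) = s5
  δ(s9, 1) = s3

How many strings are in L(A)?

The useful subgraph on states {s0, s3, s4} is acyclic, so L(A) is finite; the longest accepting path visits 3 useful states, giving maximum string length 2.
Counting accepting paths from s0 by length: 1 of length 0, 2 of length 1, 2 of length 2. Total 5.

5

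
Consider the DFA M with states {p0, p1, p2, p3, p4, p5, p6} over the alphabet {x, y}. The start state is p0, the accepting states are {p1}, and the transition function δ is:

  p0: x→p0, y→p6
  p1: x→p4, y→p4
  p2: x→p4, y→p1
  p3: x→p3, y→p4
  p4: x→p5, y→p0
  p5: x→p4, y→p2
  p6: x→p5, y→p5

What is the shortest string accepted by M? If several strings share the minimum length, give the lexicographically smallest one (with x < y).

yxyy

A breadth-first search from p0 reaches an accepting state first via the path p0 → p6 → p5 → p2 → p1 on input yxyy.
No string of length < 4 is accepted (BFS exhausts all shorter strings without reaching an accepting state), and yxyy is the lexicographically least accepting string of length 4.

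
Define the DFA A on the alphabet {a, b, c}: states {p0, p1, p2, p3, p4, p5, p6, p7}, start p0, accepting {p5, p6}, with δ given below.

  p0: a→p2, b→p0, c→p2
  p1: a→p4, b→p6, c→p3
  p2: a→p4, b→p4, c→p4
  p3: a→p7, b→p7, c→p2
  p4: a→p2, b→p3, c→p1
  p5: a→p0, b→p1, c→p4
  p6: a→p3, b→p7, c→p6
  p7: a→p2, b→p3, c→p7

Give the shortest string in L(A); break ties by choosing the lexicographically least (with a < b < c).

aacb

A breadth-first search from p0 reaches an accepting state first via the path p0 → p2 → p4 → p1 → p6 on input aacb.
No string of length < 4 is accepted (BFS exhausts all shorter strings without reaching an accepting state), and aacb is the lexicographically least accepting string of length 4.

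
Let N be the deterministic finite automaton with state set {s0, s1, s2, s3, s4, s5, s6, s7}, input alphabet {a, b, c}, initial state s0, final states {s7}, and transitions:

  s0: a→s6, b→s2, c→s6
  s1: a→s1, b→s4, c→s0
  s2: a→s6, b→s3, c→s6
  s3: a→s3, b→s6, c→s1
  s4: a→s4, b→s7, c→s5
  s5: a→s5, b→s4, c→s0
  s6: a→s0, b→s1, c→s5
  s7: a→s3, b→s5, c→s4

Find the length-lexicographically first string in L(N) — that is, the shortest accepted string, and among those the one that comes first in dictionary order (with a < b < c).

A breadth-first search from s0 reaches an accepting state first via the path s0 → s6 → s1 → s4 → s7 on input abbb.
No string of length < 4 is accepted (BFS exhausts all shorter strings without reaching an accepting state), and abbb is the lexicographically least accepting string of length 4.

abbb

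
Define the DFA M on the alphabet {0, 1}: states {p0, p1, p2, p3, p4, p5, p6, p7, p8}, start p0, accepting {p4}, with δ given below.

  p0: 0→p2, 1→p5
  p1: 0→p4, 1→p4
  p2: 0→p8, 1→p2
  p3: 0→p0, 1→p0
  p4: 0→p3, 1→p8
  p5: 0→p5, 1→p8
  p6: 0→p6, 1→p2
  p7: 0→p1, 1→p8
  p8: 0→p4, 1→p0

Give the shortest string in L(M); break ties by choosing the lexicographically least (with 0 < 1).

A breadth-first search from p0 reaches an accepting state first via the path p0 → p2 → p8 → p4 on input 000.
No string of length < 3 is accepted (BFS exhausts all shorter strings without reaching an accepting state), and 000 is the lexicographically least accepting string of length 3.

000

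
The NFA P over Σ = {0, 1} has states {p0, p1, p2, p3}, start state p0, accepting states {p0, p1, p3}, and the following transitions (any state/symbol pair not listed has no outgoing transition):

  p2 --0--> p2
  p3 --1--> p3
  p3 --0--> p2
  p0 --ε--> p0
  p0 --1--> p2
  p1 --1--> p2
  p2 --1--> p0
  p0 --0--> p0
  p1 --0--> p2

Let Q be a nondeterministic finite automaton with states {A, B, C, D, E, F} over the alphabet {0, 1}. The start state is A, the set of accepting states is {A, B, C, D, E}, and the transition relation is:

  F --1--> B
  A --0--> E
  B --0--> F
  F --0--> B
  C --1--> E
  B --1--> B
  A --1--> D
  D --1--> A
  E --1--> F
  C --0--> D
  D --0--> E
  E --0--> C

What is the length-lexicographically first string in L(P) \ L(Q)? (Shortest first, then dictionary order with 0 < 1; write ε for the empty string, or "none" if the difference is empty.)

The string 101 is accepted by P but not by Q.
No shorter string lies in the difference, and 101 is the lexicographically first length-3 string in L(P) \ L(Q).

101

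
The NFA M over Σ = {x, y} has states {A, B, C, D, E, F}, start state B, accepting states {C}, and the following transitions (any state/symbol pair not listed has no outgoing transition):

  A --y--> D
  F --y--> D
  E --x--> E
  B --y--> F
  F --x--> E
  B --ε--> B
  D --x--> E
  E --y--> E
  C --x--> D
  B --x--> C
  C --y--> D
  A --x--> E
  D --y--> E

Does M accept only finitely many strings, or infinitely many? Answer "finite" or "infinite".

finite

The useful states (reachable from B and able to reach an accepting state) are {B, C}.
Restricted to these states the transition graph has no cycle, so every accepting path has bounded length and L is finite.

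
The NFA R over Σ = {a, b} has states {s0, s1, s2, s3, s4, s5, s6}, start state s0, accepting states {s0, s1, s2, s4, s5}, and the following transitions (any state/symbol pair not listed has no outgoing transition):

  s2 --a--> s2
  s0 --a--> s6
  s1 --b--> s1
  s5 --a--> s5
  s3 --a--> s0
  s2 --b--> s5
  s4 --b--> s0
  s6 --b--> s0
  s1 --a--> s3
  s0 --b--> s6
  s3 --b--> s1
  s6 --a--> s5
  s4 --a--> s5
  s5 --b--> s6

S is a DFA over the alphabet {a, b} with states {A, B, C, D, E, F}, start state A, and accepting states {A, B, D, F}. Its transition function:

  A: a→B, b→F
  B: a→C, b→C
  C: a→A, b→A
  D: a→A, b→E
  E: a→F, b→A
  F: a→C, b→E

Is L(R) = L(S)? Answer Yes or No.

No

The string aa is accepted by R but rejected by S.
So L(R) ≠ L(S).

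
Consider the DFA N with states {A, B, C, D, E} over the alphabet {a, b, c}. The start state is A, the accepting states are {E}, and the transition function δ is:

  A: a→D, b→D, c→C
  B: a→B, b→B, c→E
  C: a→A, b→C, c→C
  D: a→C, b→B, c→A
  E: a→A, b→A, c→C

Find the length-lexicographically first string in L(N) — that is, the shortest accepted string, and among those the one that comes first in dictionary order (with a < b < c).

abc

A breadth-first search from A reaches an accepting state first via the path A → D → B → E on input abc.
No string of length < 3 is accepted (BFS exhausts all shorter strings without reaching an accepting state), and abc is the lexicographically least accepting string of length 3.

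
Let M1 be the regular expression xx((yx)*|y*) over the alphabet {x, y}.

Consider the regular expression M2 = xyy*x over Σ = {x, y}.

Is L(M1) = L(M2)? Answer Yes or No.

No

The string xx is accepted by M1 but rejected by M2.
So L(M1) ≠ L(M2).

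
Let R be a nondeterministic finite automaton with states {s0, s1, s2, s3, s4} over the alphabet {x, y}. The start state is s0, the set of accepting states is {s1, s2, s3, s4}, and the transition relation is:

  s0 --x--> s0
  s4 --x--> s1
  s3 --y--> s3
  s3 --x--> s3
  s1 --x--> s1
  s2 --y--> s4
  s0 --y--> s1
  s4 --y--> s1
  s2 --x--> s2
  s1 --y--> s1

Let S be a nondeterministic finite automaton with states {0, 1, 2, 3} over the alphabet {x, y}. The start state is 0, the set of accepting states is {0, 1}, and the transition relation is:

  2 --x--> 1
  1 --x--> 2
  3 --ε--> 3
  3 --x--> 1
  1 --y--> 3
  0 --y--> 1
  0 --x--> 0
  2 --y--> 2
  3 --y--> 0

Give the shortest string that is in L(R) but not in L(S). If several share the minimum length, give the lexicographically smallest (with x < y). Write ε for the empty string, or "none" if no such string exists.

The string yx is accepted by R but not by S.
No shorter string lies in the difference, and yx is the lexicographically first length-2 string in L(R) \ L(S).

yx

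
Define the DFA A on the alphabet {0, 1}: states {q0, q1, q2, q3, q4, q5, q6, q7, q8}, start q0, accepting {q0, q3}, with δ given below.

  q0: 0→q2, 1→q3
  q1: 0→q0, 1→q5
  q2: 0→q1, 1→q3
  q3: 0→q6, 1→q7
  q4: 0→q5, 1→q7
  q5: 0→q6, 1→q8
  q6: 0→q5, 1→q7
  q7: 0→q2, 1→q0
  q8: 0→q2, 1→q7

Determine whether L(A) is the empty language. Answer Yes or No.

No

The empty string ε is accepted: the run q0 ends in the accepting state q0.
Since at least one string is accepted, L(A) is not empty.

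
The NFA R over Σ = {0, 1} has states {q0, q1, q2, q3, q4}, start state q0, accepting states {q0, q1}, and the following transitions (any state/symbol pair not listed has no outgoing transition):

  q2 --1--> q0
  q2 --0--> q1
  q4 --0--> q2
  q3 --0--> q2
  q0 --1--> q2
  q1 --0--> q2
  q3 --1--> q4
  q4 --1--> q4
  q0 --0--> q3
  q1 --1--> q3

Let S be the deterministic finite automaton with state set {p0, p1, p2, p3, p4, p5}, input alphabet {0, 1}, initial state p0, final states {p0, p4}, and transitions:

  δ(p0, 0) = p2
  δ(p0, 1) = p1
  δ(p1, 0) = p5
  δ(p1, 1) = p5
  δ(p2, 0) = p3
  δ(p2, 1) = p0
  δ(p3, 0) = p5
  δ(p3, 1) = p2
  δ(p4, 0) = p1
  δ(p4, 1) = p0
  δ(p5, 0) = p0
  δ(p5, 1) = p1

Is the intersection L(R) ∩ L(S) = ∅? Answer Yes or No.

The empty string ε is accepted by both R and S.
Hence L(R) ∩ L(S) ≠ ∅.

No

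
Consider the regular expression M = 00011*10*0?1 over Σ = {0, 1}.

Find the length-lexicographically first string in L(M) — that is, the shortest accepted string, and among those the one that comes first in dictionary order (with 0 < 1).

By inspection of the expression, no string of length less than 6 matches, and 000111 is the lexicographically first match of length 6.

000111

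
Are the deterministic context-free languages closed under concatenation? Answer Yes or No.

Take L₁ = {ε, c} (finite, hence regular and DCFL) and L₂ = {c aⁿbⁿ : n≥0} ∪ {cc aⁿb²ⁿ : n≥0} (a DCFL: the number of leading c's tells the DPDA whether to pop one stack symbol per b or per two b's). Then L₁L₂ ∩ cca⁺b* = {cc aⁿbⁿ : n≥1} ∪ {cc aⁿb²ⁿ : n≥1}. If L₁L₂ were a DCFL, so would be this intersection with a regular set, and a DPDA for it started from its configuration after reading cc would accept {aⁿbⁿ : n≥1} ∪ {aⁿb²ⁿ : n≥1}, which no deterministic PDA accepts (a DPDA for it would have a single run on aⁿb²ⁿ, accepting after the prefix aⁿbⁿ and accepting again after n more b's; an ordinary PDA that simulates it on a's and b's and, at any moment when it is accepting, may switch to reading only a fresh letter d while feeding each d to the simulation as a b, would accept aⁱbʲdᵏ (k≥1) exactly when both aⁱbʲ and aⁱbʲ⁺ᵏ are in the language, i.e. its language intersected with the regular set a*b*d⁺ would be exactly {aⁿbⁿdⁿ : n≥1} — impossible, since context-free languages are closed under intersection with regular sets and {aⁿbⁿdⁿ} is not context-free). Hence L₁L₂ is not a DCFL.

No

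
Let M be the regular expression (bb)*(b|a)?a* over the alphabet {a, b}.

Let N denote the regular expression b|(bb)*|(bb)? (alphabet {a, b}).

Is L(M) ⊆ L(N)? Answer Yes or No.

The string a is in L(M) but not in L(N).
So L(M) ⊄ L(N).

No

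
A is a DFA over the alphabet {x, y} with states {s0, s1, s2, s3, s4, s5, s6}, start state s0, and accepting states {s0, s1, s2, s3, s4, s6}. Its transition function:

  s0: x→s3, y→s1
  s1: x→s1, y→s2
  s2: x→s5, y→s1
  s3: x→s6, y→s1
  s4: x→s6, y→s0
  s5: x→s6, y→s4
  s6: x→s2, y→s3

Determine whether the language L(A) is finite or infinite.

State s1 is reachable from the start and can reach an accepting state, and it lies on the cycle s1 → s1.
Traversing that cycle any number of times yields accepted strings of unbounded length, so the language is infinite.

infinite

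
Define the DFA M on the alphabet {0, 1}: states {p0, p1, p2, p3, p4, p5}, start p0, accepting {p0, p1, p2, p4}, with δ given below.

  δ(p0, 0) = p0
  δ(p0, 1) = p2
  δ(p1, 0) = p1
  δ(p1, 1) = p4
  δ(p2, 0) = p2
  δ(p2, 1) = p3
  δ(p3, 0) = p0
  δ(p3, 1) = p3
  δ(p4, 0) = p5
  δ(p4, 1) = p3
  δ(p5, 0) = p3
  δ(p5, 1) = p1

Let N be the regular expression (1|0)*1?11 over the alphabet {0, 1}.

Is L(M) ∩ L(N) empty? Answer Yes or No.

Yes

Converting the expression N to a DFA (subset construction, then merging equivalent states) gives the minimal DFA with states {n0, n1, n2}, start state n0, accepting states {n2} and transitions n0: 0→n0, 1→n1; n1: 0→n0, 1→n2; n2: 0→n0, 1→n2.
Exploring the product automaton M × N from the start pair (p0, n0), following both machines on each input symbol, reaches 5 state pairs: (p0, n0), (p2, n1), (p2, n0), (p3, n2), (p3, n1).
M accepts in {p0, p1, p2, p4} and N accepts in {n2}; no reachable pair has both components accepting, so no string drives both machines to acceptance simultaneously and L(M) ∩ L(N) = ∅.
So no string is accepted by both, and the intersection is empty.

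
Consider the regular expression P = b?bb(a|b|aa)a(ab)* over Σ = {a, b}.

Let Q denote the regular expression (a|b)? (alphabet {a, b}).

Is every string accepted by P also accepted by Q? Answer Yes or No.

No

The string bbaa is in L(P) but not in L(Q).
So L(P) ⊄ L(Q).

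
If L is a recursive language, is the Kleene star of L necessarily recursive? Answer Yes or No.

Yes

For an input w of length n, decide by dynamic programming over positions 0..n whether w factors into blocks from L, calling the decider for L on each of the O(n²) substrings; every call halts, so this decides L*.
So the recursive languages are closed under Kleene star.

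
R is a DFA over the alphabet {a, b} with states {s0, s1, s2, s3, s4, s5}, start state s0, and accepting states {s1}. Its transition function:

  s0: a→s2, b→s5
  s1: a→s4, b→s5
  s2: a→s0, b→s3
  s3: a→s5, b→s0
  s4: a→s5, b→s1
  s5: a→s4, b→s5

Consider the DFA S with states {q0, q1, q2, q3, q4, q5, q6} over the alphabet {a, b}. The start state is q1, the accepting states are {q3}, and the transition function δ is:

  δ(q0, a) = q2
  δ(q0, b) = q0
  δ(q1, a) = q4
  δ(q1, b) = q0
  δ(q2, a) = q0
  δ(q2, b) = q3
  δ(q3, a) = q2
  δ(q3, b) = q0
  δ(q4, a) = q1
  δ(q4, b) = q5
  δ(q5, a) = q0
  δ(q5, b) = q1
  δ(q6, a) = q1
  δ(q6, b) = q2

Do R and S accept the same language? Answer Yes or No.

Exploring the product automaton R × S from the start pair (s0, q1), following both machines on each input symbol, reaches 6 state pairs: (s0, q1), (s2, q4), (s5, q0), (s3, q5), (s4, q2), (s1, q3).
R accepts in {s1} and S accepts in {q3}. In every reachable pair the two components are either both accepting — (s1, q3) — or both non-accepting, so no string is accepted by exactly one of the machines: L(R) \ L(S) and L(S) \ L(R) are both empty.
Hence every string is accepted by R iff it is accepted by S, and the two languages coincide.

Yes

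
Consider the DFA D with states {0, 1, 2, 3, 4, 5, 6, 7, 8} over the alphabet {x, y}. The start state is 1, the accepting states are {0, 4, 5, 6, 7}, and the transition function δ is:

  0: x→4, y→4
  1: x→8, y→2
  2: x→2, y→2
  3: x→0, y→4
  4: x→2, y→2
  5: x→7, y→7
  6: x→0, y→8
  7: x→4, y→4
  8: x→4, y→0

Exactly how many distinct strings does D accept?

4

The useful subgraph on states {0, 1, 4, 8} is acyclic, so L(D) is finite; the longest accepting path visits 4 useful states, giving maximum string length 3.
Counting accepting paths from 1 by length: 2 of length 2, 2 of length 3. Total 4.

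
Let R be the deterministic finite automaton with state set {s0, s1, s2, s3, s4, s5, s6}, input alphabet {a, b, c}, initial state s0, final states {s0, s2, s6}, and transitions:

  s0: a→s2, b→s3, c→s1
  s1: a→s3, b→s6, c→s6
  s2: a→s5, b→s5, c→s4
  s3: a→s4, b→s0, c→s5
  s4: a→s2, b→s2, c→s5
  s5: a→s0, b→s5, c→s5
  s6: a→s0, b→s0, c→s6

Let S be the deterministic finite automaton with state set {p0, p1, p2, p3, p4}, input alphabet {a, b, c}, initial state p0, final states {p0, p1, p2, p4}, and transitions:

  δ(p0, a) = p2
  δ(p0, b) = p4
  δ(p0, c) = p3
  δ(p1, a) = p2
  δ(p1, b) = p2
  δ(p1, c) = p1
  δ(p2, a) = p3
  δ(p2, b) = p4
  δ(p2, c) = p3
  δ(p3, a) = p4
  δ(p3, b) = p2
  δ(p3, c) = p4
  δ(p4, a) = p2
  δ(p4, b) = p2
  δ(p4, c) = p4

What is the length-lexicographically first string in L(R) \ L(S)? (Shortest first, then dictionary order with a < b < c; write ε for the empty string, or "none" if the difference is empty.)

The string baa is accepted by R but not by S.
No shorter string lies in the difference, and baa is the lexicographically first length-3 string in L(R) \ L(S).

baa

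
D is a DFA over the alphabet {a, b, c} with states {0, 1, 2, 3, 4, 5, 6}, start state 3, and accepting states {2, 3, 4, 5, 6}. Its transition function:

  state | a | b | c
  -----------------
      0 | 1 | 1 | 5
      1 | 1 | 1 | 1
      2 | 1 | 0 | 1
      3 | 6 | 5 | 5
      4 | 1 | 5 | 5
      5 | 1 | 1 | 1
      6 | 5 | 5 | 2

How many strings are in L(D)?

The useful subgraph on states {0, 2, 3, 5, 6} is acyclic, so L(D) is finite; the longest accepting path visits 5 useful states, giving maximum string length 4.
Counting accepting paths from 3 by length: 1 of length 0, 3 of length 1, 3 of length 2, 1 of length 4. Total 8.

8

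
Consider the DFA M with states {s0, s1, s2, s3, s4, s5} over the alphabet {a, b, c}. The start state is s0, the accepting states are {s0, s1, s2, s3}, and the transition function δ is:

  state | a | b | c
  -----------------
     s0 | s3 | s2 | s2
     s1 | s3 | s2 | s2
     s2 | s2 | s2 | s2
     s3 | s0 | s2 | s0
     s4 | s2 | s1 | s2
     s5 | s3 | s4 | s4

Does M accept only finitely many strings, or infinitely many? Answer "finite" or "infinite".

infinite

State s2 is reachable from the start and can reach an accepting state, and it lies on the cycle s2 → s2.
Traversing that cycle any number of times yields accepted strings of unbounded length, so the language is infinite.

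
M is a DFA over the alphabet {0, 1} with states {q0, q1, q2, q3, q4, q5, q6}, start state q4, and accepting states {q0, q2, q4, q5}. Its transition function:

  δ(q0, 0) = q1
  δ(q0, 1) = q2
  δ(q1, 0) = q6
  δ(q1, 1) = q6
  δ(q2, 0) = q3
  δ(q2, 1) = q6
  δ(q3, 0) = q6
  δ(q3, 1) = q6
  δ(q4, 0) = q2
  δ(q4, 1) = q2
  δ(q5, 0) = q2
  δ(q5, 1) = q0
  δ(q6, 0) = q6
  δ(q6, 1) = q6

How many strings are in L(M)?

The useful subgraph on states {q2, q4} is acyclic, so L(M) is finite; the longest accepting path visits 2 useful states, giving maximum string length 1.
Counting accepting paths from q4 by length: 1 of length 0, 2 of length 1. Total 3.

3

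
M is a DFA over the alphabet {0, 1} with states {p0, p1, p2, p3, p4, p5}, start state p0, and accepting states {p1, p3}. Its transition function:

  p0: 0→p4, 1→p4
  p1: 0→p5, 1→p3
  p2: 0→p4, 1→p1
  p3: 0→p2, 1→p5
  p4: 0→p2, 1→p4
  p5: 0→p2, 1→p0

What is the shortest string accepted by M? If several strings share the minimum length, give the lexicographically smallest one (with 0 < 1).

A breadth-first search from p0 reaches an accepting state first via the path p0 → p4 → p2 → p1 on input 001.
No string of length < 3 is accepted (BFS exhausts all shorter strings without reaching an accepting state), and 001 is the lexicographically least accepting string of length 3.

001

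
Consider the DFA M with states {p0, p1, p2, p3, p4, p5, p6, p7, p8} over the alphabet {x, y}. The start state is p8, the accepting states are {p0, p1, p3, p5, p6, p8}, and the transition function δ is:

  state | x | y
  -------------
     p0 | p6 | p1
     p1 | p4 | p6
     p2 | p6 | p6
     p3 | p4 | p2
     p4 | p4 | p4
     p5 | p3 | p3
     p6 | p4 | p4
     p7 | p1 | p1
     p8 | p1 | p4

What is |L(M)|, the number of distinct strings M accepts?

3

The useful subgraph on states {p1, p6, p8} is acyclic, so L(M) is finite; the longest accepting path visits 3 useful states, giving maximum string length 2.
Counting accepting paths from p8 by length: 1 of length 0, 1 of length 1, 1 of length 2. Total 3.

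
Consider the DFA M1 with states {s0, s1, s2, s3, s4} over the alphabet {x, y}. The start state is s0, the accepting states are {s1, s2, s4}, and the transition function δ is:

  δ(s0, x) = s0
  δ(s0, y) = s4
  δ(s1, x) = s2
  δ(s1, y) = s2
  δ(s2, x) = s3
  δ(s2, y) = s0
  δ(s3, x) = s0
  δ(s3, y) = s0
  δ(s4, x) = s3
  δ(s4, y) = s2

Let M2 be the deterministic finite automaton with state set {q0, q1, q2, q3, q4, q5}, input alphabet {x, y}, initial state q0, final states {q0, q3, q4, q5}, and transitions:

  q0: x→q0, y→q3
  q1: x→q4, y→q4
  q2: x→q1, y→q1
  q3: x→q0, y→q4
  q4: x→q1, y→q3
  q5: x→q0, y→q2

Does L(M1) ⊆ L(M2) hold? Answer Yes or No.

Exploring the product automaton M1 × M2 from the start pair (s0, q0), following both machines on each input symbol, reaches 10 state pairs: (s0, q0), (s4, q3), (s3, q0), (s2, q4), (s0, q3), (s3, q1), (s4, q4), (s0, q4), (s2, q3), (s0, q1).
M1 accepts in {s1, s2, s4} and M2 accepts in {q0, q3, q4, q5}. The reachable pairs whose M1-component is accepting are (s4, q3), (s2, q4), (s4, q4), (s2, q3); in each of them the M2-component is accepting too, so the product for L(M1) \ L(M2) (M1-component accepting, M2-component rejecting) has no reachable accepting pair and the difference is empty.
Hence every string in L(M1) is also in L(M2).

Yes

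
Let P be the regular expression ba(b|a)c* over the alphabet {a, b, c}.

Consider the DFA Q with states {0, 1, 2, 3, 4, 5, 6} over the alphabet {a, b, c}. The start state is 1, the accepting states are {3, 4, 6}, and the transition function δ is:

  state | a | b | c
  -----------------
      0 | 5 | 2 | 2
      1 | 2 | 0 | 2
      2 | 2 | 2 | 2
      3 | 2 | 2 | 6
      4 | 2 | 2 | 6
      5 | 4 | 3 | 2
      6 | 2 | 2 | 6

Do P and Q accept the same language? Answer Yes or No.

Yes

Converting the expression P to a DFA (subset construction, then merging equivalent states) gives the minimal DFA with states {p0, p1, p2, p3, p4}, start state p0, accepting states {p4} and transitions p0: a→p1, b→p2, c→p1; p1: a→p1, b→p1, c→p1; p2: a→p3, b→p1, c→p1; p3: a→p4, b→p4, c→p1; p4: a→p1, b→p1, c→p4.
Exploring the product automaton P × Q from the start pair (p0, 1), following both machines on each input symbol, reaches 7 state pairs: (p0, 1), (p1, 2), (p2, 0), (p3, 5), (p4, 4), (p4, 3), (p4, 6).
P accepts in {p4} and Q accepts in {3, 4, 6}. In every reachable pair the two components are either both accepting — (p4, 4), (p4, 3), (p4, 6) — or both non-accepting, so no string is accepted by exactly one of the machines: L(P) \ L(Q) and L(Q) \ L(P) are both empty.
Hence every string is accepted by P iff it is accepted by Q, and the two languages coincide.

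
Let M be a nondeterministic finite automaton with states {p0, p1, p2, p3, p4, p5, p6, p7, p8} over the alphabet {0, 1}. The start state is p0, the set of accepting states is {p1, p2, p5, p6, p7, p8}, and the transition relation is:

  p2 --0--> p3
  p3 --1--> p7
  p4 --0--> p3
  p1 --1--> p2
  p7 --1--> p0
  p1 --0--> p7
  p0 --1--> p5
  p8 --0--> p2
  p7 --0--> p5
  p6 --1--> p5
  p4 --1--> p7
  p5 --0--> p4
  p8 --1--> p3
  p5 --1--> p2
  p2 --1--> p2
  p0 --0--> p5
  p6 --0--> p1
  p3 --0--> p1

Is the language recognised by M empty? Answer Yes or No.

No

The string 0 is accepted: the run p0 → p5 ends in the accepting state p5.
Since at least one string is accepted, L(M) is not empty.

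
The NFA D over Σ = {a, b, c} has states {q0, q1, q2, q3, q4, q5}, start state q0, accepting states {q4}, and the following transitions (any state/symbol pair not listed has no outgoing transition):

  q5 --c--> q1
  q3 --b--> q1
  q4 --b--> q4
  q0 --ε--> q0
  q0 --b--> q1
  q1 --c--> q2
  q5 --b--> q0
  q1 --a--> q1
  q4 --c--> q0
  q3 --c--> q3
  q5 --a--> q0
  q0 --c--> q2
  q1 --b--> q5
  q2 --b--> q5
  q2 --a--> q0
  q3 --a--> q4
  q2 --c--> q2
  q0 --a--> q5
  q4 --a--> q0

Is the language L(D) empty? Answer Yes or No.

The states reachable from the start state are {q0, q1, q2, q5}.
None of the accepting states {q4} is reachable, so no string is accepted and L(D) = ∅.

Yes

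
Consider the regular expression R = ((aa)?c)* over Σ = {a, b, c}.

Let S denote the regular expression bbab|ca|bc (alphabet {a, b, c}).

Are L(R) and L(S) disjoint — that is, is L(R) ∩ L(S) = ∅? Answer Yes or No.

Yes

Converting the expression R to a DFA (subset construction, then merging equivalent states) gives the minimal DFA with states {r0, r1, r2, r3}, start state r0, accepting states {r0} and transitions r0: a→r1, b→r2, c→r0; r1: a→r3, b→r2, c→r2; r2: a→r2, b→r2, c→r2; r3: a→r2, b→r2, c→r0.
Converting the expression S to a DFA (subset construction, then merging equivalent states) gives the minimal DFA with states {s0, s1, s2, s3, s4, s5, s6}, start state s0, accepting states {s5} and transitions s0: a→s1, b→s2, c→s3; s1: a→s1, b→s1, c→s1; s2: a→s1, b→s4, c→s5; s3: a→s5, b→s1, c→s1; s4: a→s6, b→s1, c→s1; s5: a→s1, b→s1, c→s1; s6: a→s1, b→s5, c→s1.
Exploring the product automaton R × S from the start pair (r0, s0), following both machines on each input symbol, reaches 11 state pairs: (r0, s0), (r1, s1), (r2, s2), (r0, s3), (r3, s1), (r2, s1), (r2, s4), (r2, s5), (r1, s5), (r0, s1), (r2, s6).
R accepts in {r0} and S accepts in {s5}; no reachable pair has both components accepting, so no string drives both machines to acceptance simultaneously and L(R) ∩ L(S) = ∅.
So no string is accepted by both, and the intersection is empty.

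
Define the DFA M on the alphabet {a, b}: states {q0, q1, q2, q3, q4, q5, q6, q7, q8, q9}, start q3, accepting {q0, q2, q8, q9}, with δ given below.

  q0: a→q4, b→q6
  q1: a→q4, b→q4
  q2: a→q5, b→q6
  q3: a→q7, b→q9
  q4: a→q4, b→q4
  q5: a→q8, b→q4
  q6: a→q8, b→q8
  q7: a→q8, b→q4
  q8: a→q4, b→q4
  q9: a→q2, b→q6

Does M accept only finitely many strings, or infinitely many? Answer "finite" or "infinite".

The useful states (reachable from q3 and able to reach an accepting state) are {q2, q3, q5, q6, q7, q8, q9}.
Restricted to these states the transition graph has no cycle, so every accepting path has bounded length and L is finite.

finite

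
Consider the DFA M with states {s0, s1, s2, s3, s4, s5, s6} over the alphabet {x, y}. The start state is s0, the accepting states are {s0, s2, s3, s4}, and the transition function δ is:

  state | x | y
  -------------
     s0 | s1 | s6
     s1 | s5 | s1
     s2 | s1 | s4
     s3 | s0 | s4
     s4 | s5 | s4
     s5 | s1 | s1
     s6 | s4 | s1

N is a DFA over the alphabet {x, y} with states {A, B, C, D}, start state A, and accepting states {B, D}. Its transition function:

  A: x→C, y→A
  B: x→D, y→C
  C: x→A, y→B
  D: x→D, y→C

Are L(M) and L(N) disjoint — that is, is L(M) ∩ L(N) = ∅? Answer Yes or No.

No

The string yxy is accepted by both M and N.
Hence L(M) ∩ L(N) ≠ ∅.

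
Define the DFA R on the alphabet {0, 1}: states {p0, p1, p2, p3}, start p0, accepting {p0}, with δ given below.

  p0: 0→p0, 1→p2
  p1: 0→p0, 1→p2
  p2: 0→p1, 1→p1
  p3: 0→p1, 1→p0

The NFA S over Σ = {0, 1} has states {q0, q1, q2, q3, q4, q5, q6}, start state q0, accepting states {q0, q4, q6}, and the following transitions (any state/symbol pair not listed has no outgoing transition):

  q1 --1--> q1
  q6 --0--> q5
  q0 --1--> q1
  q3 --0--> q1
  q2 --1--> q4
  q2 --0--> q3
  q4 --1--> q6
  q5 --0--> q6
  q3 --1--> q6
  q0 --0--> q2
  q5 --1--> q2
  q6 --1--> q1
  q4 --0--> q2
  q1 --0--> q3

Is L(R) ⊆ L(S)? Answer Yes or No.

The string 0 is in L(R) but not in L(S).
So L(R) ⊄ L(S).

No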